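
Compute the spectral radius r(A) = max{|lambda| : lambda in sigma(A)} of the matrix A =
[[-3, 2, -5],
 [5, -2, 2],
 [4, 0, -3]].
r(A) ≈ 5.2654

The eigenvalues of A are the roots of its characteristic polynomial. With M = A (coefficients from the trace, the sum of principal 2x2 minors, and det A):
  p(λ) = det(λ I - M) = λ^3 + 8λ^2 + 31λ + 12.
No integer candidate from the rational root theorem (±divisors of 12) is a root, so the roots are irrational. The cubic discriminant is Δ = -32556 < 0, so there is one real root and a complex-conjugate pair. p(-1) = -12 and p(0) = 12 have opposite signs, so a root lies in (-1, 0); Newton's method refines it to λ ≈ -0.4328. Dividing out (λ - (-0.4328)) leaves approximately λ^2 + 7.5672λ + 27.7247. For λ^2 + 7.5672λ + 27.7247 the discriminant is -53.6368. It is negative, so the remaining roots are the complex-conjugate pair λ ≈ -3.7836 ± 3.6619i. Their product equals the constant term, so |λ|^2 ≈ 27.7247 and |λ| ≈ 5.2654.
Thus the eigenvalues (to 4 decimals) are -0.4328 (modulus 0.4328); -3.7836 ± 3.6619i (modulus 5.2654). The spectral radius is the largest modulus: r(A) ≈ 5.2654. (Cross-check: r(A) ≤ ||A||_2 ≈ 8.1226; equality holds whenever A is normal, though it can also hold for some non-normal A.)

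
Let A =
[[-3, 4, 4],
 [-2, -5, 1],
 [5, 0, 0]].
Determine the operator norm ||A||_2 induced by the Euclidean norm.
||A||_2 ≈ 7.125 (= sqrt(largest eigenvalue of A^T A))

||A||_2 = sigma_max(A) = sqrt(lambda_max(A^T A)). Form the symmetric matrix M = A^T A =
[[38, -2, -14],
 [-2, 41, 11],
 [-14, 11, 17]].
Its characteristic polynomial (trace, sum of principal 2x2 minors, determinant of M give the coefficients) is
  p(λ) = det(λ I - M) = λ^3 - 96λ^2 + 2580λ - 14400.
No integer candidate from the rational root theorem (±divisors of 14400) is a root, so the roots are irrational. The cubic discriminant is Δ = 290476800 > 0, so there are three distinct real roots. p(7) = -701 and p(8) = 608 have opposite signs, so a root lies in (7, 8); Newton's method refines it to λ ≈ 7.5215. p(37) = 289 and p(38) = -112 have opposite signs, so a root lies in (37, 38); Newton's method refines it to λ ≈ 37.7122. p(50) = -400 and p(51) = 135 have opposite signs, so a root lies in (50, 51); Newton's method refines it to λ ≈ 50.7663. Check (Vieta): the three roots sum to 96, matching tr M = 96.
So the eigenvalues of A^T A are ≈ 7.5215, 37.7122, 50.7663 (all ≥ 0, as they must be for A^T A). The largest is λ_max ≈ 50.7663, hence ||A||_2 = sqrt(λ_max) ≈ 7.125.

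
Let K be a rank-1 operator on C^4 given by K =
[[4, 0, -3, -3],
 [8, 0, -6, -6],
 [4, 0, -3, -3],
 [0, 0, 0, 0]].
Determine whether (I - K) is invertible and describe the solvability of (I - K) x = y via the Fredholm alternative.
(I - K) is singular (det(I - K) = 0, i.e. 1 ∈ sigma(K)). (I - K) x = y is solvable iff y ⊥ ker((I - K)^*) = span{(4, 0, -3, -3)}, i.e. iff 4y_1 - 3y_3 - 3y_4 = 0. When solvable, the solutions are x = y + c·(1, 2, 1, 0), c arbitrary (ker(I - K) = span{(1, 2, 1, 0)}, dimension 1).

K has rank 1, so it is an outer product K = u v^T: every row of K is a multiple of one row vector. Reading off the entries, u = (1, 2, 1, 0) and v = (4, 0, -3, -3) (row i of K equals u_i·v^T). A rank-one matrix u v^T satisfies K u = u (v·u) and kills the (3)-dimensional subspace v^⊥, so its characteristic polynomial is lambda^3 (lambda - v·u) with v·u = tr K = 1. Hence the eigenvalues of I - K are 1 (multiplicity 3) and 1 - (1) = 0, so det(I - K) = 0. (Direct check: I - K =
[[-3, 0, 3, 3],
 [-8, 1, 6, 6],
 [-4, 0, 4, 3],
 [0, 0, 0, 1]]
has determinant 0.) So 1 is an eigenvalue of K and (I - K) is not invertible. The finite-dimensional Fredholm alternative says: either (I - K) is invertible, or ker(I - K) ≠ {0} and then range(I - K) = ker((I - K)^*)^⊥, with dim ker(I - K) = dim ker((I - K)^*). We are in the second case, so we need both kernels. Kernel of I - K: (I - K) u = u - u (v·u) = u - u = 0, so ker(I - K) = span{u} = span{(1, 2, 1, 0)} (it is exactly 1-dimensional because rank(I - K) = 3). Kernel of the adjoint: K is real, so (I - K)^* = I - K^T = I - v u^T, and (I - v u^T) v = v - v (u·v) = 0; hence ker((I - K)^*) = span{v} = span{(4, 0, -3, -3)}. Therefore (I - K) x = y is solvable iff <y, v> = 0, i.e. iff 4y_1 - 3y_3 - 3y_4 = 0. When this holds, K y = u (v·y) = 0, so (I - K) y = y and x = y is a particular solution; the full solution set is the line x = y + c·u = y + c·(1, 2, 1, 0), c ∈ C.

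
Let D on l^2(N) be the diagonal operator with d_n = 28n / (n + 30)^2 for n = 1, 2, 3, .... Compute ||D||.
||D|| = 7/30 (attained at n = 30)

For D diagonal, ||D|| = sup_n |d_n|. Treat f(x) = 28x / (x + 30)^2 for real x > 0. By the quotient rule, f'(x) = 28(30 - x)/(x + 30)^3, which is positive for x < 30 and negative for x > 30. So f has a unique maximum at x = 30, and since 30 is a positive integer, the supremum over n ≥ 1 is attained at n = 30: d_30 = 28·30/(30 + 30)^2 = 28·30/3600 = 7/30. Hence ||D|| = 7/30.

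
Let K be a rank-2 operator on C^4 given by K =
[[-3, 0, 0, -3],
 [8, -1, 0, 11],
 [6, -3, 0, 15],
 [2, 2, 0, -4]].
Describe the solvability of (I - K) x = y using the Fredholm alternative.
(I - K) is invertible (det(I - K) = 12 ≠ 0), so for every y in C^4 the equation (I - K) x = y has a unique solution.

K has rank 2 and factors as K = U V^T = u1 v1^T + u2 v2^T with u1 = (0, 1, 3, -2), v1 = (-1, -1, 0, 2), u2 = (-1, 3, 3, 0), v2 = (3, 0, 0, 3) (multiplying out reproduces the displayed K). The nonzero eigenvalues of U V^T coincide with those of the 2 x 2 matrix G = V^T U = [[v1·u1, v1·u2], [v2·u1, v2·u2]] = [[-5, -2], [-6, -3]], and by the Sylvester determinant identity det(I_4 - U V^T) = det(I_2 - V^T U) = det([[6, 2], [6, 4]]) = (6)(4) - (2)(6) = 12. (Direct check: I - K =
[[4, 0, 0, 3],
 [-8, 2, 0, -11],
 [-6, 3, 1, -15],
 [-2, -2, 0, 5]]
has determinant 12.) The finite-dimensional Fredholm alternative says: either (I - K) is invertible, or ker(I - K) ≠ {0} and then range(I - K) = ker((I - K)^*)^⊥, with dim ker(I - K) = dim ker((I - K)^*). Since det(I - K) ≠ 0, 1 is not an eigenvalue of K and ker(I - K) = {0}, so we are in the first case: for every y there is a unique x = (I - K)^(-1) y. (Explicitly, by the Woodbury identity, (I - U V^T)^(-1) = I + U (I_2 - G)^(-1) V^T.)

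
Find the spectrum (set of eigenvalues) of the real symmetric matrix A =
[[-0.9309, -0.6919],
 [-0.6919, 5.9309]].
sigma(A) ≈ {-1, 6}

A is real symmetric, so its spectrum consists of real eigenvalues. Expanding the characteristic polynomial of the displayed matrix gives
  det(λ I - A) = p(λ) = λ^2 + (-5)λ + (-6).
Solving p(λ) = 0 yields eigenvalues ≈ -1, 6. (A is shown rounded to 4 decimals, so these recover the underlying integer eigenvalues to within that precision.)
Verification: the trace of A = 5 equals the sum of eigenvalues 5, and det(A) ≈ -5.9998 matches the eigenvalue product -6.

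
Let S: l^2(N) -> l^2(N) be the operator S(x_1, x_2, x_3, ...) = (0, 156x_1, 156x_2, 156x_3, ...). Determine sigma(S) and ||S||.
sigma(S) = closed disk {z in C : |z| ≤ 156}; ||S|| = 156

Note S = 156·U where U is the unit right shift (U x)_k = x_{k-1} (with x_0 := 0); so ||S|| = 156||U|| and sigma(S) = 156·sigma(U). ||S x||^2 = sum_{k≥1} |156x_k|^2 = 24336||x||^2, so ||S|| = 156 and sigma(S) ⊂ {|z| ≤ 156}. For any |lambda| < 156, the equation (S - lambda I) x = 0 forces x_1 = 0, then 156x_k = lambda x_{k+1} ⇒ x = 0, so S has no eigenvalues. But (S - lambda I) is not surjective for |lambda| < 156: solving (S - lambda I) x = e_1 would require x_n proportional to (lambda/156)^(-n), which is not in l^2. So every |lambda| < 156 lies in the residual spectrum. The boundary |lambda| = 156 is in the approximate point spectrum (the spectrum is closed). Hence sigma(S) is the closed disk of radius 156.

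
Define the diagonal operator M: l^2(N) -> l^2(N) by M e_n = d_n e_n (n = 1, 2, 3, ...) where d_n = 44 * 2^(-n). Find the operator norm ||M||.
||M|| = 22 (attained at n = 1)

For M diagonal, ||M|| = sup_n |d_n|. The sequence d_n = 44 * 2^(-n) is positive and strictly decreasing (ratio 2^(-1) < 1), so the supremum is d_1 = 44/2 = 22. Hence ||M|| = 22.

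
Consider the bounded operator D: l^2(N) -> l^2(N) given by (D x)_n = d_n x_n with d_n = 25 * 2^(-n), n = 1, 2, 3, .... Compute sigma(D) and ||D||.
sigma(D) = {25 * 2^(-n) : n ≥ 1} ∪ {0}; ||D|| = 25/2

A bounded diagonal operator on l^2 with diagonal entries d_n has spectrum equal to the closure of {d_n : n ≥ 1}: every d_n is an eigenvalue (with eigenvector e_n), so {d_n} ⊂ sigma(D); the spectrum is closed, so its closure is too; and for lambda not in the closure, (D - lambda I) has bounded inverse (the diagonal entries 1/(d_n - lambda) are bounded). For our sequence d_n = 25 * 2^(-n), n = 1, 2, 3, ...:
  - {d_n} = {25 * 2^(-n) : n ≥ 1}; the only limit point is 0
  - closure = {25 * 2^(-n) : n ≥ 1} ∪ {0}
For the norm: a diagonal operator has ||D|| = sup_n |d_n|. Here d_n = 25 * 2^(-n) is positive and decreasing, so sup_n |d_n| = d_1 = 25/2. So ||D|| = 25/2.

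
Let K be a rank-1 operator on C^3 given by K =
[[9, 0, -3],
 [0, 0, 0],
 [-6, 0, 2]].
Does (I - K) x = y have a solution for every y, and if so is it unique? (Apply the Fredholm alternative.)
(I - K) is invertible (det(I - K) = -10 ≠ 0), so for every y in C^3 the equation (I - K) x = y has a unique solution.

K has rank 1, so it is an outer product K = u v^T: every row of K is a multiple of one row vector. Reading off the entries, u = (-3, 0, 2) and v = (-3, 0, 1) (row i of K equals u_i·v^T). A rank-one matrix u v^T satisfies K u = u (v·u) and kills the (2)-dimensional subspace v^⊥, so its characteristic polynomial is lambda^2 (lambda - v·u) with v·u = tr K = 11. Hence the eigenvalues of I - K are 1 (multiplicity 2) and 1 - (11) = -10, so det(I - K) = -10. (Direct check: I - K =
[[-8, 0, 3],
 [0, 1, 0],
 [6, 0, -1]]
has determinant -10.) The finite-dimensional Fredholm alternative says: either (I - K) is invertible, or ker(I - K) ≠ {0} and then range(I - K) = ker((I - K)^*)^⊥, with dim ker(I - K) = dim ker((I - K)^*). Since det(I - K) ≠ 0, 1 is not an eigenvalue of K and ker(I - K) = {0}, so we are in the first case: for every y there is a unique x = (I - K)^(-1) y. Explicitly, by the Sherman–Morrison formula, (I - u v^T)^(-1) = I + u v^T/(1 - v·u), i.e. (I - K)^(-1) = I + K/(-10).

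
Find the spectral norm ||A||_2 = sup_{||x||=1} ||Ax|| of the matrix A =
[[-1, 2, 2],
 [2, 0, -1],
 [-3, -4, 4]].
||A||_2 ≈ 6.6355 (= sqrt(largest eigenvalue of A^T A))

||A||_2 = sigma_max(A) = sqrt(lambda_max(A^T A)). Form the symmetric matrix M = A^T A =
[[14, 10, -16],
 [10, 20, -12],
 [-16, -12, 21]].
Its characteristic polynomial (trace, sum of principal 2x2 minors, determinant of M give the coefficients) is
  p(λ) = det(λ I - M) = λ^3 - 55λ^2 + 494λ - 484.
No integer candidate from the rational root theorem (±divisors of 484) is a root, so the roots are irrational. The cubic discriminant is Δ = 164271892 > 0, so there are three distinct real roots. p(1) = -44 and p(2) = 292 have opposite signs, so a root lies in (1, 2); Newton's method refines it to λ ≈ 1.1155. p(9) = 236 and p(10) = -44 have opposite signs, so a root lies in (9, 10); Newton's method refines it to λ ≈ 9.8545. p(44) = -44 and p(45) = 1496 have opposite signs, so a root lies in (44, 45); Newton's method refines it to λ ≈ 44.03. Check (Vieta): the three roots sum to 55, matching tr M = 55.
So the eigenvalues of A^T A are ≈ 1.1155, 9.8545, 44.03 (all ≥ 0, as they must be for A^T A). The largest is λ_max ≈ 44.03, hence ||A||_2 = sqrt(λ_max) ≈ 6.6355.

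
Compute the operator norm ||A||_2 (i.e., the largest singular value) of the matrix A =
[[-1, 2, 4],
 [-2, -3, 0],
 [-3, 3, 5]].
||A||_2 ≈ 7.9663 (= sqrt(largest eigenvalue of A^T A))

||A||_2 = sigma_max(A) = sqrt(lambda_max(A^T A)). Form the symmetric matrix M = A^T A =
[[14, -5, -19],
 [-5, 22, 23],
 [-19, 23, 41]].
Its characteristic polynomial (trace, sum of principal 2x2 minors, determinant of M give the coefficients) is
  p(λ) = det(λ I - M) = λ^3 - 77λ^2 + 869λ - 625.
No integer candidate from the rational root theorem (±divisors of 625) is a root, so the roots are irrational. The cubic discriminant is Δ = 1453301808 > 0, so there are three distinct real roots. p(0) = -625 and p(1) = 168 have opposite signs, so a root lies in (0, 1); Newton's method refines it to λ ≈ 0.7714. p(12) = 443 and p(13) = -144 have opposite signs, so a root lies in (12, 13); Newton's method refines it to λ ≈ 12.7666. p(63) = -1444 and p(64) = 1743 have opposite signs, so a root lies in (63, 64); Newton's method refines it to λ ≈ 63.4619. Check (Vieta): the three roots sum to 77, matching tr M = 77.
So the eigenvalues of A^T A are ≈ 0.7714, 12.7666, 63.4619 (all ≥ 0, as they must be for A^T A). The largest is λ_max ≈ 63.4619, hence ||A||_2 = sqrt(λ_max) ≈ 7.9663.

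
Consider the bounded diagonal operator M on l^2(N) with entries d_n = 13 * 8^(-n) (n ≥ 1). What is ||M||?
||M|| = 13/8 (attained at n = 1)

For M diagonal, ||M|| = sup_n |d_n|. The sequence d_n = 13 * 8^(-n) is positive and strictly decreasing (ratio 8^(-1) < 1), so the supremum is d_1 = 13/8. Hence ||M|| = 13/8.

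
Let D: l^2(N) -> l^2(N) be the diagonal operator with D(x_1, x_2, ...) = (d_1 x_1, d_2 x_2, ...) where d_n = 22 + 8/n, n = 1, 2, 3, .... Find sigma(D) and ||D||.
sigma(D) = {22 + 8/n : n ≥ 1} ∪ {22}; ||D|| = 30

A bounded diagonal operator on l^2 with diagonal entries d_n has spectrum equal to the closure of {d_n : n ≥ 1}: every d_n is an eigenvalue (with eigenvector e_n), so {d_n} ⊂ sigma(D); the spectrum is closed, so its closure is too; and for lambda not in the closure, (D - lambda I) has bounded inverse (the diagonal entries 1/(d_n - lambda) are bounded). For our sequence d_n = 22 + 8/n, n = 1, 2, 3, ...:
  - {d_n} = {22 + 8/n : n ≥ 1}; the only limit point is 22
  - closure = {22 + 8/n : n ≥ 1} ∪ {22}
For the norm: a diagonal operator has ||D|| = sup_n |d_n|. Here d_n = 22 + 8/n is positive and decreasing, so sup_n |d_n| = d_1 = 22 + 8 = 30. So ||D|| = 30.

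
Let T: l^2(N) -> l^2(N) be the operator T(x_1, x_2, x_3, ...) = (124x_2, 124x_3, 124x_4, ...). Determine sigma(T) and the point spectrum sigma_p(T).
sigma(T) = closed disk {z in C : |z| ≤ 124}; sigma_p(T) = open disk {z in C : |z| < 124}

Note T = 124·V where V is the unit left shift (V x)_k = x_{k+1}; so sigma(T) = 124·sigma(V) and ||T|| = 124||V||. ||T x||^2 = 15376sum_{k≥2} |x_k|^2 ≤ 15376||x||^2, with equality on {x : x_1 = 0}, so ||T|| = 124. For any lambda with |lambda| < 124, set r = lambda/124 (|r| < 1); the vector x = (1, r, r^2, ...) is in l^2 and satisfies T x = 124(r, r^2, ...) = lambda x, so lambda is an eigenvalue. On the boundary |lambda| = 124 the geometric series diverges, so no l^2 eigenvector exists, but these lambda lie in the approximate point spectrum. Hence sigma(T) is the closed disk of radius 124 and sigma_p(T) is the open disk.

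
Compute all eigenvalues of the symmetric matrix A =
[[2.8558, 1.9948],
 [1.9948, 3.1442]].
sigma(A) ≈ {1, 5}

A is real symmetric, so its spectrum consists of real eigenvalues. Expanding the characteristic polynomial of the displayed matrix gives
  det(λ I - A) = p(λ) = λ^2 + (-6)λ + (5).
Solving p(λ) = 0 yields eigenvalues ≈ 1, 5. (A is shown rounded to 4 decimals, so these recover the underlying integer eigenvalues to within that precision.)
Verification: the trace of A = 6 equals the sum of eigenvalues 6, and det(A) ≈ 5.0000 matches the eigenvalue product 5.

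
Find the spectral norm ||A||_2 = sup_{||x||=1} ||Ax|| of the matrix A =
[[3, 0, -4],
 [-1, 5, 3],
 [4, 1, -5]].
||A||_2 = sqrt((102 + sqrt(2604))/2) ≈ 8.7473 (= sqrt(largest eigenvalue of A^T A))

||A||_2 = sigma_max(A) = sqrt(lambda_max(A^T A)). Form the symmetric matrix M = A^T A =
[[26, -1, -35],
 [-1, 26, 10],
 [-35, 10, 50]].
Its characteristic polynomial (trace, sum of principal 2x2 minors, determinant of M give the coefficients) is
  p(λ) = det(λ I - M) = λ^3 - 102λ^2 + 1950λ.
The constant term is 0, so λ = 0 is a root. Dividing out λ leaves p(λ) = λ(λ^2 - 102λ + 1950). For λ^2 - 102λ + 1950 the discriminant is 2604. It is nonnegative but not a perfect square, so the roots are real and irrational: λ = (102 ± sqrt(2604))/2 ≈ 76.5147, 25.4853.
So the eigenvalues of A^T A are ≈ 0, 25.4853, 76.5147 (all ≥ 0, as they must be for A^T A). The largest is λ_max = (102 + sqrt(2604))/2 ≈ 76.5147, hence ||A||_2 = sqrt(λ_max) = sqrt((102 + sqrt(2604))/2) ≈ 8.7473.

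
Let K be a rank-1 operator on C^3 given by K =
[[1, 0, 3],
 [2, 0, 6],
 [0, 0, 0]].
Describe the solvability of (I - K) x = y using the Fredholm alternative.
(I - K) is singular (det(I - K) = 0, i.e. 1 ∈ sigma(K)). (I - K) x = y is solvable iff y ⊥ ker((I - K)^*) = span{(1, 0, 3)}, i.e. iff y_1 + 3y_3 = 0. When solvable, the solutions are x = y + c·(1, 2, 0), c arbitrary (ker(I - K) = span{(1, 2, 0)}, dimension 1).

K has rank 1, so it is an outer product K = u v^T: every row of K is a multiple of one row vector. Reading off the entries, u = (1, 2, 0) and v = (1, 0, 3) (row i of K equals u_i·v^T). A rank-one matrix u v^T satisfies K u = u (v·u) and kills the (2)-dimensional subspace v^⊥, so its characteristic polynomial is lambda^2 (lambda - v·u) with v·u = tr K = 1. Hence the eigenvalues of I - K are 1 (multiplicity 2) and 1 - (1) = 0, so det(I - K) = 0. (Direct check: I - K =
[[0, 0, -3],
 [-2, 1, -6],
 [0, 0, 1]]
has determinant 0.) So 1 is an eigenvalue of K and (I - K) is not invertible. The finite-dimensional Fredholm alternative says: either (I - K) is invertible, or ker(I - K) ≠ {0} and then range(I - K) = ker((I - K)^*)^⊥, with dim ker(I - K) = dim ker((I - K)^*). We are in the second case, so we need both kernels. Kernel of I - K: (I - K) u = u - u (v·u) = u - u = 0, so ker(I - K) = span{u} = span{(1, 2, 0)} (it is exactly 1-dimensional because rank(I - K) = 2). Kernel of the adjoint: K is real, so (I - K)^* = I - K^T = I - v u^T, and (I - v u^T) v = v - v (u·v) = 0; hence ker((I - K)^*) = span{v} = span{(1, 0, 3)}. Therefore (I - K) x = y is solvable iff <y, v> = 0, i.e. iff y_1 + 3y_3 = 0. When this holds, K y = u (v·y) = 0, so (I - K) y = y and x = y is a particular solution; the full solution set is the line x = y + c·u = y + c·(1, 2, 0), c ∈ C.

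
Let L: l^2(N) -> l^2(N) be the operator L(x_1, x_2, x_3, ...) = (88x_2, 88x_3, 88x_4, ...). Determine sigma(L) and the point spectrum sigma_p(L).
sigma(L) = closed disk {z in C : |z| ≤ 88}; sigma_p(L) = open disk {z in C : |z| < 88}

Note L = 88·V where V is the unit left shift (V x)_k = x_{k+1}; so sigma(L) = 88·sigma(V) and ||L|| = 88||V||. ||L x||^2 = 7744sum_{k≥2} |x_k|^2 ≤ 7744||x||^2, with equality on {x : x_1 = 0}, so ||L|| = 88. For any lambda with |lambda| < 88, set r = lambda/88 (|r| < 1); the vector x = (1, r, r^2, ...) is in l^2 and satisfies L x = 88(r, r^2, ...) = lambda x, so lambda is an eigenvalue. On the boundary |lambda| = 88 the geometric series diverges, so no l^2 eigenvector exists, but these lambda lie in the approximate point spectrum. Hence sigma(L) is the closed disk of radius 88 and sigma_p(L) is the open disk.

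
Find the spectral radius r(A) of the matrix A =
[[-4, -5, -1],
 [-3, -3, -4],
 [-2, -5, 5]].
r(A) ≈ 8.6915

The eigenvalues of A are the roots of its characteristic polynomial. With M = A (coefficients from the trace, the sum of principal 2x2 minors, and det A):
  p(λ) = det(λ I - M) = λ^3 + 2λ^2 - 60λ - 16.
No integer candidate from the rational root theorem (±divisors of 16) is a root, so the roots are irrational. The cubic discriminant is Δ = 906560 > 0, so there are three distinct real roots. p(-9) = -43 and p(-8) = 80 have opposite signs, so a root lies in (-9, -8); Newton's method refines it to λ ≈ -8.6915. p(-1) = 45 and p(0) = -16 have opposite signs, so a root lies in (-1, 0); Newton's method refines it to λ ≈ -0.2646. p(6) = -88 and p(7) = 5 have opposite signs, so a root lies in (6, 7); Newton's method refines it to λ ≈ 6.9561. Check (Vieta): the three roots sum to -2, matching tr M = -2.
Thus the eigenvalues (to 4 decimals) are -8.6915 (modulus 8.6915); -0.2646 (modulus 0.2646); 6.9561 (modulus 6.9561). The spectral radius is the largest modulus: r(A) ≈ 8.6915. (Cross-check: r(A) ≤ ||A||_2 ≈ 9.2749; equality holds whenever A is normal, though it can also hold for some non-normal A.)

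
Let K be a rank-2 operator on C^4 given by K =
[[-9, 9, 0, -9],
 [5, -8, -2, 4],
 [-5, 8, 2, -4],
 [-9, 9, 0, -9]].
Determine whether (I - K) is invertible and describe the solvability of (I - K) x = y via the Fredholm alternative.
(I - K) is invertible (det(I - K) = 52 ≠ 0), so for every y in C^4 the equation (I - K) x = y has a unique solution.

K has rank 2 and factors as K = U V^T = u1 v1^T + u2 v2^T with u1 = (0, 1, -1, 0), v1 = (-1, -2, -2, -2), u2 = (-3, 2, -2, -3), v2 = (3, -3, 0, 3) (multiplying out reproduces the displayed K). The nonzero eigenvalues of U V^T coincide with those of the 2 x 2 matrix G = V^T U = [[v1·u1, v1·u2], [v2·u1, v2·u2]] = [[0, 9], [-3, -24]], and by the Sylvester determinant identity det(I_4 - U V^T) = det(I_2 - V^T U) = det([[1, -9], [3, 25]]) = (1)(25) - (-9)(3) = 52. (Direct check: I - K =
[[10, -9, 0, 9],
 [-5, 9, 2, -4],
 [5, -8, -1, 4],
 [9, -9, 0, 10]]
has determinant 52.) The finite-dimensional Fredholm alternative says: either (I - K) is invertible, or ker(I - K) ≠ {0} and then range(I - K) = ker((I - K)^*)^⊥, with dim ker(I - K) = dim ker((I - K)^*). Since det(I - K) ≠ 0, 1 is not an eigenvalue of K and ker(I - K) = {0}, so we are in the first case: for every y there is a unique x = (I - K)^(-1) y. (Explicitly, by the Woodbury identity, (I - U V^T)^(-1) = I + U (I_2 - G)^(-1) V^T.)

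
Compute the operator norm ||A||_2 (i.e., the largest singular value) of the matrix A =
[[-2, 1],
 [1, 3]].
||A||_2 = sqrt((15 + sqrt(29))/2) ≈ 3.1926 (= sqrt(largest eigenvalue of A^T A))

||A||_2 = sigma_max(A) = sqrt(lambda_max(A^T A)). Form the symmetric matrix M = A^T A =
[[5, 1],
 [1, 10]].
Its characteristic polynomial (trace, determinant of M give the coefficients) is
  p(λ) = det(λ I - M) = λ^2 - 15λ + 49.
For λ^2 - 15λ + 49 the discriminant is 29. It is nonnegative but not a perfect square, so the roots are real and irrational: λ = (15 ± sqrt(29))/2 ≈ 10.1926, 4.8074.
So the eigenvalues of A^T A are ≈ 4.8074, 10.1926 (all ≥ 0, as they must be for A^T A). The largest is λ_max = (15 + sqrt(29))/2 ≈ 10.1926, hence ||A||_2 = sqrt(λ_max) = sqrt((15 + sqrt(29))/2) ≈ 3.1926.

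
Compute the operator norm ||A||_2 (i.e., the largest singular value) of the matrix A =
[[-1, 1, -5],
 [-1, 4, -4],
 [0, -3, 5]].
||A||_2 ≈ 9.4026 (= sqrt(largest eigenvalue of A^T A))

||A||_2 = sigma_max(A) = sqrt(lambda_max(A^T A)). Form the symmetric matrix M = A^T A =
[[2, -5, 9],
 [-5, 26, -36],
 [9, -36, 66]].
Its characteristic polynomial (trace, sum of principal 2x2 minors, determinant of M give the coefficients) is
  p(λ) = det(λ I - M) = λ^3 - 94λ^2 + 498λ - 324.
No integer candidate from the rational root theorem (±divisors of 324) is a root, so the roots are irrational. The cubic discriminant is Δ = 891075744 > 0, so there are three distinct real roots. p(0) = -324 and p(1) = 81 have opposite signs, so a root lies in (0, 1); Newton's method refines it to λ ≈ 0.7583. p(4) = 228 and p(5) = -59 have opposite signs, so a root lies in (4, 5); Newton's method refines it to λ ≈ 4.8332. p(88) = -2964 and p(89) = 4393 have opposite signs, so a root lies in (88, 89); Newton's method refines it to λ ≈ 88.4085. Check (Vieta): the three roots sum to 94, matching tr M = 94.
So the eigenvalues of A^T A are ≈ 0.7583, 4.8332, 88.4085 (all ≥ 0, as they must be for A^T A). The largest is λ_max ≈ 88.4085, hence ||A||_2 = sqrt(λ_max) ≈ 9.4026.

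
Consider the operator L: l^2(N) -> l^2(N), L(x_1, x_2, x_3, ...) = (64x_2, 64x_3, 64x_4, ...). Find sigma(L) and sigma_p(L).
sigma(L) = closed disk {z in C : |z| ≤ 64}; sigma_p(L) = open disk {z in C : |z| < 64}

Note L = 64·V where V is the unit left shift (V x)_k = x_{k+1}; so sigma(L) = 64·sigma(V) and ||L|| = 64||V||. ||L x||^2 = 4096sum_{k≥2} |x_k|^2 ≤ 4096||x||^2, with equality on {x : x_1 = 0}, so ||L|| = 64. For any lambda with |lambda| < 64, set r = lambda/64 (|r| < 1); the vector x = (1, r, r^2, ...) is in l^2 and satisfies L x = 64(r, r^2, ...) = lambda x, so lambda is an eigenvalue. On the boundary |lambda| = 64 the geometric series diverges, so no l^2 eigenvector exists, but these lambda lie in the approximate point spectrum. Hence sigma(L) is the closed disk of radius 64 and sigma_p(L) is the open disk.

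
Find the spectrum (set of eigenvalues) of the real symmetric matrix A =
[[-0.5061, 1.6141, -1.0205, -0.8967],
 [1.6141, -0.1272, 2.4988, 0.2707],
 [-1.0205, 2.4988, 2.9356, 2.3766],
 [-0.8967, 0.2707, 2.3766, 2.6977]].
sigma(A) ≈ {-3, 0, 2, 6}

A is real symmetric, so its spectrum consists of real eigenvalues. Expanding the characteristic polynomial of the displayed matrix gives
  det(λ I - A) = p(λ) = λ^4 + (-5)λ^3 + (-12)λ^2 + (36)λ + (0.0015).
Solving p(λ) = 0 yields eigenvalues ≈ -3, 0, 2, 6. (A is shown rounded to 4 decimals, so these recover the underlying integer eigenvalues to within that precision.)
Verification: the trace of A = 5 equals the sum of eigenvalues 5, and det(A) ≈ 0.0015 matches the eigenvalue product 0.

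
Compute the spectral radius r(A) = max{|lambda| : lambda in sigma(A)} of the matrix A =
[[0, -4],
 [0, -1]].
r(A) = 1

The eigenvalues of A are the roots of its characteristic polynomial. With M = A (coefficients from the trace and determinant):
  p(λ) = det(λ I - M) = λ^2 + λ.
For λ^2 + λ the discriminant is 1. It is a perfect square (1^2), so the roots are rational: λ = (-1 ± 1)/2 = 0, -1.
Thus the eigenvalues (to 4 decimals) are 0 (modulus 0); -1 (modulus 1). The spectral radius is the largest modulus: r(A) = 1. (Cross-check: r(A) ≤ ||A||_2 ≈ 4.1231; equality holds whenever A is normal, though it can also hold for some non-normal A.)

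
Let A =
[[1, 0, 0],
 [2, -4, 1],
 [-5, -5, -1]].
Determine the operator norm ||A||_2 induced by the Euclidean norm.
||A||_2 ≈ 7.3377 (= sqrt(largest eigenvalue of A^T A))

||A||_2 = sigma_max(A) = sqrt(lambda_max(A^T A)). Form the symmetric matrix M = A^T A =
[[30, 17, 7],
 [17, 41, 1],
 [7, 1, 2]].
Its characteristic polynomial (trace, sum of principal 2x2 minors, determinant of M give the coefficients) is
  p(λ) = det(λ I - M) = λ^3 - 73λ^2 + 1033λ - 81.
No integer candidate from the rational root theorem (±divisors of 81) is a root, so the roots are irrational. The cubic discriminant is Δ = 1261033200 > 0, so there are three distinct real roots. p(0) = -81 and p(1) = 880 have opposite signs, so a root lies in (0, 1); Newton's method refines it to λ ≈ 0.0789. p(19) = 52 and p(20) = -621 have opposite signs, so a root lies in (19, 20); Newton's method refines it to λ ≈ 19.0789. p(53) = -1512 and p(54) = 297 have opposite signs, so a root lies in (53, 54); Newton's method refines it to λ ≈ 53.8423. Check (Vieta): the three roots sum to 73, matching tr M = 73.
So the eigenvalues of A^T A are ≈ 0.0789, 19.0789, 53.8423 (all ≥ 0, as they must be for A^T A). The largest is λ_max ≈ 53.8423, hence ||A||_2 = sqrt(λ_max) ≈ 7.3377.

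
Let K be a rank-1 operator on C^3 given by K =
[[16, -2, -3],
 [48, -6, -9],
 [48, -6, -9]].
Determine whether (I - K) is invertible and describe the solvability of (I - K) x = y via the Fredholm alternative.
(I - K) is singular (det(I - K) = 0, i.e. 1 ∈ sigma(K)). (I - K) x = y is solvable iff y ⊥ ker((I - K)^*) = span{(16, -2, -3)}, i.e. iff 16y_1 - 2y_2 - 3y_3 = 0. When solvable, the solutions are x = y + c·(1, 3, 3), c arbitrary (ker(I - K) = span{(1, 3, 3)}, dimension 1).

K has rank 1, so it is an outer product K = u v^T: every row of K is a multiple of one row vector. Reading off the entries, u = (1, 3, 3) and v = (16, -2, -3) (row i of K equals u_i·v^T). A rank-one matrix u v^T satisfies K u = u (v·u) and kills the (2)-dimensional subspace v^⊥, so its characteristic polynomial is lambda^2 (lambda - v·u) with v·u = tr K = 1. Hence the eigenvalues of I - K are 1 (multiplicity 2) and 1 - (1) = 0, so det(I - K) = 0. (Direct check: I - K =
[[-15, 2, 3],
 [-48, 7, 9],
 [-48, 6, 10]]
has determinant 0.) So 1 is an eigenvalue of K and (I - K) is not invertible. The finite-dimensional Fredholm alternative says: either (I - K) is invertible, or ker(I - K) ≠ {0} and then range(I - K) = ker((I - K)^*)^⊥, with dim ker(I - K) = dim ker((I - K)^*). We are in the second case, so we need both kernels. Kernel of I - K: (I - K) u = u - u (v·u) = u - u = 0, so ker(I - K) = span{u} = span{(1, 3, 3)} (it is exactly 1-dimensional because rank(I - K) = 2). Kernel of the adjoint: K is real, so (I - K)^* = I - K^T = I - v u^T, and (I - v u^T) v = v - v (u·v) = 0; hence ker((I - K)^*) = span{v} = span{(16, -2, -3)}. Therefore (I - K) x = y is solvable iff <y, v> = 0, i.e. iff 16y_1 - 2y_2 - 3y_3 = 0. When this holds, K y = u (v·y) = 0, so (I - K) y = y and x = y is a particular solution; the full solution set is the line x = y + c·u = y + c·(1, 3, 3), c ∈ C.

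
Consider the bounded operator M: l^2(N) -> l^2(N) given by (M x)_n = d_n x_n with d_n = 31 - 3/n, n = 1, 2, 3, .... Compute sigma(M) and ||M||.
sigma(M) = {31 - 3/n : n ≥ 1} ∪ {31}; ||M|| = 31

A bounded diagonal operator on l^2 with diagonal entries d_n has spectrum equal to the closure of {d_n : n ≥ 1}: every d_n is an eigenvalue (with eigenvector e_n), so {d_n} ⊂ sigma(M); the spectrum is closed, so its closure is too; and for lambda not in the closure, (M - lambda I) has bounded inverse (the diagonal entries 1/(d_n - lambda) are bounded). For our sequence d_n = 31 - 3/n, n = 1, 2, 3, ...:
  - {d_n} = {31 - 3/n : n ≥ 1}; the only limit point is 31
  - closure = {31 - 3/n : n ≥ 1} ∪ {31}
For the norm: a diagonal operator has ||M|| = sup_n |d_n|. Here d_n = 31 - 3/n increases monotonically from d_1 = 28 toward 31, with all terms in [28, 31); so sup_n |d_n| = 31 (the supremum is the limit, not attained). So ||M|| = 31.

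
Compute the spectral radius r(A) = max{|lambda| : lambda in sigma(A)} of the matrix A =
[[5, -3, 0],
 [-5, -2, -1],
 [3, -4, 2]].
r(A) ≈ 7.0366

The eigenvalues of A are the roots of its characteristic polynomial. With M = A (coefficients from the trace, the sum of principal 2x2 minors, and det A):
  p(λ) = det(λ I - M) = λ^3 - 5λ^2 - 23λ + 61.
No integer candidate from the rational root theorem (±divisors of 61) is a root, so the roots are irrational. The cubic discriminant is Δ = 118196 > 0, so there are three distinct real roots. p(-5) = -74 and p(-4) = 9 have opposite signs, so a root lies in (-5, -4); Newton's method refines it to λ ≈ -4.1337. p(2) = 3 and p(3) = -26 have opposite signs, so a root lies in (2, 3); Newton's method refines it to λ ≈ 2.0971. p(7) = -2 and p(8) = 69 have opposite signs, so a root lies in (7, 8); Newton's method refines it to λ ≈ 7.0366. Check (Vieta): the three roots sum to 5, matching tr M = 5.
Thus the eigenvalues (to 4 decimals) are -4.1337 (modulus 4.1337); 2.0971 (modulus 2.0971); 7.0366 (modulus 7.0366). The spectral radius is the largest modulus: r(A) ≈ 7.0366. (Cross-check: r(A) ≤ ||A||_2 ≈ 8.3131; equality holds whenever A is normal, though it can also hold for some non-normal A.)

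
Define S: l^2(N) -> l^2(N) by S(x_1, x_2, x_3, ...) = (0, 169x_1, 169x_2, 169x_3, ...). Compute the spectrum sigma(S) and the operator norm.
sigma(S) = closed disk {z in C : |z| ≤ 169}; ||S|| = 169

Note S = 169·U where U is the unit right shift (U x)_k = x_{k-1} (with x_0 := 0); so ||S|| = 169||U|| and sigma(S) = 169·sigma(U). ||S x||^2 = sum_{k≥1} |169x_k|^2 = 28561||x||^2, so ||S|| = 169 and sigma(S) ⊂ {|z| ≤ 169}. For any |lambda| < 169, the equation (S - lambda I) x = 0 forces x_1 = 0, then 169x_k = lambda x_{k+1} ⇒ x = 0, so S has no eigenvalues. But (S - lambda I) is not surjective for |lambda| < 169: solving (S - lambda I) x = e_1 would require x_n proportional to (lambda/169)^(-n), which is not in l^2. So every |lambda| < 169 lies in the residual spectrum. The boundary |lambda| = 169 is in the approximate point spectrum (the spectrum is closed). Hence sigma(S) is the closed disk of radius 169.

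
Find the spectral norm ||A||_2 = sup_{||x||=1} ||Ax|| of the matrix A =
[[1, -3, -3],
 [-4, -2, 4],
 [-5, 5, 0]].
||A||_2 ≈ 8.1162 (= sqrt(largest eigenvalue of A^T A))

||A||_2 = sigma_max(A) = sqrt(lambda_max(A^T A)). Form the symmetric matrix M = A^T A =
[[42, -20, -19],
 [-20, 38, 1],
 [-19, 1, 25]].
Its characteristic polynomial (trace, sum of principal 2x2 minors, determinant of M give the coefficients) is
  p(λ) = det(λ I - M) = λ^3 - 105λ^2 + 2834λ - 16900.
No integer candidate from the rational root theorem (±divisors of 16900) is a root, so the roots are irrational. The cubic discriminant is Δ = 2056060084 > 0, so there are three distinct real roots. p(8) = -436 and p(9) = 830 have opposite signs, so a root lies in (8, 9); Newton's method refines it to λ ≈ 8.3305. p(30) = 620 and p(31) = -160 have opposite signs, so a root lies in (30, 31); Newton's method refines it to λ ≈ 30.7976. p(65) = -1690 and p(66) = 260 have opposite signs, so a root lies in (65, 66); Newton's method refines it to λ ≈ 65.8719. Check (Vieta): the three roots sum to 105, matching tr M = 105.
So the eigenvalues of A^T A are ≈ 8.3305, 30.7976, 65.8719 (all ≥ 0, as they must be for A^T A). The largest is λ_max ≈ 65.8719, hence ||A||_2 = sqrt(λ_max) ≈ 8.1162.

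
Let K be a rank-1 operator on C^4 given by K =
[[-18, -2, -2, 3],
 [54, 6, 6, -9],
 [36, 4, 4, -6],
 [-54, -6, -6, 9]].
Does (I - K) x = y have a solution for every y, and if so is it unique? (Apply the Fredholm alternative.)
(I - K) is singular (det(I - K) = 0, i.e. 1 ∈ sigma(K)). (I - K) x = y is solvable iff y ⊥ ker((I - K)^*) = span{(-18, -2, -2, 3)}, i.e. iff -18y_1 - 2y_2 - 2y_3 + 3y_4 = 0. When solvable, the solutions are x = y + c·(1, -3, -2, 3), c arbitrary (ker(I - K) = span{(1, -3, -2, 3)}, dimension 1).

K has rank 1, so it is an outer product K = u v^T: every row of K is a multiple of one row vector. Reading off the entries, u = (1, -3, -2, 3) and v = (-18, -2, -2, 3) (row i of K equals u_i·v^T). A rank-one matrix u v^T satisfies K u = u (v·u) and kills the (3)-dimensional subspace v^⊥, so its characteristic polynomial is lambda^3 (lambda - v·u) with v·u = tr K = 1. Hence the eigenvalues of I - K are 1 (multiplicity 3) and 1 - (1) = 0, so det(I - K) = 0. (Direct check: I - K =
[[19, 2, 2, -3],
 [-54, -5, -6, 9],
 [-36, -4, -3, 6],
 [54, 6, 6, -8]]
has determinant 0.) So 1 is an eigenvalue of K and (I - K) is not invertible. The finite-dimensional Fredholm alternative says: either (I - K) is invertible, or ker(I - K) ≠ {0} and then range(I - K) = ker((I - K)^*)^⊥, with dim ker(I - K) = dim ker((I - K)^*). We are in the second case, so we need both kernels. Kernel of I - K: (I - K) u = u - u (v·u) = u - u = 0, so ker(I - K) = span{u} = span{(1, -3, -2, 3)} (it is exactly 1-dimensional because rank(I - K) = 3). Kernel of the adjoint: K is real, so (I - K)^* = I - K^T = I - v u^T, and (I - v u^T) v = v - v (u·v) = 0; hence ker((I - K)^*) = span{v} = span{(-18, -2, -2, 3)}. Therefore (I - K) x = y is solvable iff <y, v> = 0, i.e. iff -18y_1 - 2y_2 - 2y_3 + 3y_4 = 0. When this holds, K y = u (v·y) = 0, so (I - K) y = y and x = y is a particular solution; the full solution set is the line x = y + c·u = y + c·(1, -3, -2, 3), c ∈ C.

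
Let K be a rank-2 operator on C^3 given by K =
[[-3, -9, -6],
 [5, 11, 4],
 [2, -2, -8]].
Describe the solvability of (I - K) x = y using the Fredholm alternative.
(I - K) is invertible (det(I - K) = -31 ≠ 0), so for every y in C^3 the equation (I - K) x = y has a unique solution.

K has rank 2 and factors as K = U V^T = u1 v1^T + u2 v2^T with u1 = (0, -1, -2), v1 = (-2, -2, 2), u2 = (-3, 3, -2), v2 = (1, 3, 2) (multiplying out reproduces the displayed K). The nonzero eigenvalues of U V^T coincide with those of the 2 x 2 matrix G = V^T U = [[v1·u1, v1·u2], [v2·u1, v2·u2]] = [[-2, -4], [-7, 2]], and by the Sylvester determinant identity det(I_3 - U V^T) = det(I_2 - V^T U) = det([[3, 4], [7, -1]]) = (3)(-1) - (4)(7) = -31. (Direct check: I - K =
[[4, 9, 6],
 [-5, -10, -4],
 [-2, 2, 9]]
has determinant -31.) The finite-dimensional Fredholm alternative says: either (I - K) is invertible, or ker(I - K) ≠ {0} and then range(I - K) = ker((I - K)^*)^⊥, with dim ker(I - K) = dim ker((I - K)^*). Since det(I - K) ≠ 0, 1 is not an eigenvalue of K and ker(I - K) = {0}, so we are in the first case: for every y there is a unique x = (I - K)^(-1) y. (Explicitly, by the Woodbury identity, (I - U V^T)^(-1) = I + U (I_2 - G)^(-1) V^T.)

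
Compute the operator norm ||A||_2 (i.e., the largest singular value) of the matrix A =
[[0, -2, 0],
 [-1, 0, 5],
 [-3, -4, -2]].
||A||_2 ≈ 5.9946 (= sqrt(largest eigenvalue of A^T A))

||A||_2 = sigma_max(A) = sqrt(lambda_max(A^T A)). Form the symmetric matrix M = A^T A =
[[10, 12, 1],
 [12, 20, 8],
 [1, 8, 29]].
Its characteristic polynomial (trace, sum of principal 2x2 minors, determinant of M give the coefficients) is
  p(λ) = det(λ I - M) = λ^3 - 59λ^2 + 861λ - 1156.
No integer candidate from the rational root theorem (±divisors of 1156) is a root, so the roots are irrational. The cubic discriminant is Δ = 98700901 > 0, so there are three distinct real roots. p(1) = -353 and p(2) = 338 have opposite signs, so a root lies in (1, 2); Newton's method refines it to λ ≈ 1.4911. p(21) = 167 and p(22) = -122 have opposite signs, so a root lies in (21, 22); Newton's method refines it to λ ≈ 21.5731. p(35) = -421 and p(36) = 32 have opposite signs, so a root lies in (35, 36); Newton's method refines it to λ ≈ 35.9357. Check (Vieta): the three roots sum to 59, matching tr M = 59.
So the eigenvalues of A^T A are ≈ 1.4911, 21.5731, 35.9357 (all ≥ 0, as they must be for A^T A). The largest is λ_max ≈ 35.9357, hence ||A||_2 = sqrt(λ_max) ≈ 5.9946.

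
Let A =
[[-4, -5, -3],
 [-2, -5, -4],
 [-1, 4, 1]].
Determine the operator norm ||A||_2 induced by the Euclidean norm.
||A||_2 ≈ 10.1233 (= sqrt(largest eigenvalue of A^T A))

||A||_2 = sigma_max(A) = sqrt(lambda_max(A^T A)). Form the symmetric matrix M = A^T A =
[[21, 26, 19],
 [26, 66, 39],
 [19, 39, 26]].
Its characteristic polynomial (trace, sum of principal 2x2 minors, determinant of M give the coefficients) is
  p(λ) = det(λ I - M) = λ^3 - 113λ^2 + 1090λ - 1225.
No integer candidate from the rational root theorem (±divisors of 1225) is a root, so the roots are irrational. The cubic discriminant is Δ = 5595919225 > 0, so there are three distinct real roots. p(1) = -247 and p(2) = 511 have opposite signs, so a root lies in (1, 2); Newton's method refines it to λ ≈ 1.296. p(9) = 161 and p(10) = -625 have opposite signs, so a root lies in (9, 10); Newton's method refines it to λ ≈ 9.2236. p(102) = -4489 and p(103) = 4955 have opposite signs, so a root lies in (102, 103); Newton's method refines it to λ ≈ 102.4805. Check (Vieta): the three roots sum to 113, matching tr M = 113.
So the eigenvalues of A^T A are ≈ 1.296, 9.2236, 102.4805 (all ≥ 0, as they must be for A^T A). The largest is λ_max ≈ 102.4805, hence ||A||_2 = sqrt(λ_max) ≈ 10.1233.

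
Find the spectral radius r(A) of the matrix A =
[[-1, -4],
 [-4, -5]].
r(A) = (6 + sqrt(80))/2 ≈ 7.4721

The eigenvalues of A are the roots of its characteristic polynomial. With M = A (coefficients from the trace and determinant):
  p(λ) = det(λ I - M) = λ^2 + 6λ - 11.
For λ^2 + 6λ - 11 the discriminant is 80. It is nonnegative but not a perfect square, so the roots are real and irrational: λ = (-6 ± sqrt(80))/2 ≈ 1.4721, -7.4721.
Thus the eigenvalues (to 4 decimals) are 1.4721 (modulus 1.4721); -7.4721 (modulus 7.4721). The spectral radius is the largest modulus: r(A) = (6 + sqrt(80))/2 ≈ 7.4721. (Cross-check: r(A) ≤ ||A||_2 ≈ 7.4721; equality holds whenever A is normal, though it can also hold for some non-normal A.)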